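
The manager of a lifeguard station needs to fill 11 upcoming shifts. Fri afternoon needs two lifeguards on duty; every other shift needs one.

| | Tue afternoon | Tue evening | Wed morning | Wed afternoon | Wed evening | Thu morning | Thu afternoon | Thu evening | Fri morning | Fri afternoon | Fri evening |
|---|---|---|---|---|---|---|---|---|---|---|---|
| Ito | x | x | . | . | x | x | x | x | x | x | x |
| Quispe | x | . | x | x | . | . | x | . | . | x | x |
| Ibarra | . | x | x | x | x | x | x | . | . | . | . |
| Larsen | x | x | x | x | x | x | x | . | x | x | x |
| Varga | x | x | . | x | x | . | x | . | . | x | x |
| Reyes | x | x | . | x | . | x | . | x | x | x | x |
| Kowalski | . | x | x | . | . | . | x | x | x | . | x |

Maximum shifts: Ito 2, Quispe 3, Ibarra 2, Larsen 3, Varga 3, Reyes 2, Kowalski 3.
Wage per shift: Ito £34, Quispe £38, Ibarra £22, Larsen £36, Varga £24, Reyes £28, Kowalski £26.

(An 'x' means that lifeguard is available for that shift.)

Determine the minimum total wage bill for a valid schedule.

Picking the cheapest available lifeguard for each shift independently would cost £284, but that ignores the shift limits.
An optimal schedule: Tue afternoon→Varga, Tue evening→Varga, Wed morning→Ibarra, Wed afternoon→Varga, Wed evening→Ibarra, Thu morning→Reyes, Thu afternoon→Kowalski, Thu evening→Kowalski, Fri morning→Kowalski, Fri afternoon→Reyes+Ito, Fri evening→Ito.
Total: 24 + 24 + 22 + 24 + 22 + 28 + 26 + 26 + 26 + 28 + 34 + 34 = £318.

£318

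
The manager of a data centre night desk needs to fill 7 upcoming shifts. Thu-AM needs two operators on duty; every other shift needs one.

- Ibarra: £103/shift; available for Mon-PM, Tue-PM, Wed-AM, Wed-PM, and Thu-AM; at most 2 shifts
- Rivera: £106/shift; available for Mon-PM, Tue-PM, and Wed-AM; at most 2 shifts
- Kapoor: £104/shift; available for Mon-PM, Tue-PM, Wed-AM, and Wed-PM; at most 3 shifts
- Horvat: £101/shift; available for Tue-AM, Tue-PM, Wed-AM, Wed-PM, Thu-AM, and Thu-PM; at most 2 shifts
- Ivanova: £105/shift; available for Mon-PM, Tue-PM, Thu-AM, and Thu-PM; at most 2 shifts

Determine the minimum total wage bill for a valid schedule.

Tue-AM can only be covered by Horvat, so that assignment is forced.
Picking the cheapest available operator for each shift independently would cost £812, but that ignores the shift limits.
An optimal schedule: Mon-PM→Kapoor, Tue-AM→Horvat, Tue-PM→Kapoor, Wed-AM→Kapoor, Wed-PM→Ibarra, Thu-AM→Ibarra+Ivanova, Thu-PM→Horvat.
Total: 104 + 101 + 104 + 104 + 103 + 103 + 105 + 101 = £825.

£825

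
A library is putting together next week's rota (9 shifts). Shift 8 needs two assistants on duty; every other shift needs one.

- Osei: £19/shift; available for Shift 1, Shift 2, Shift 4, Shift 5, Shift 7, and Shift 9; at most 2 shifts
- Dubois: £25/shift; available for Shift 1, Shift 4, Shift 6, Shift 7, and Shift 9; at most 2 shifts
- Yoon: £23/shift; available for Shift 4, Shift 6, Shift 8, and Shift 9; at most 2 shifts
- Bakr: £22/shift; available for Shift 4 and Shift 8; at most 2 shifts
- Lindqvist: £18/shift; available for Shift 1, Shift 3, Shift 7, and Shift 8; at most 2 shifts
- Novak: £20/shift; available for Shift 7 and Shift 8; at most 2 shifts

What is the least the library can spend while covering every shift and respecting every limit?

£204

Shift 2 can only be covered by Osei, so that assignment is forced.
Shift 3 can only be covered by Lindqvist, so that assignment is forced.
Shift 5 can only be covered by Osei, so that assignment is forced.
Picking the cheapest available assistant for each shift independently would cost £191, but that ignores the shift limits.
An optimal schedule: Shift 1→Lindqvist, Shift 2→Osei, Shift 3→Lindqvist, Shift 4→Bakr, Shift 5→Osei, Shift 6→Yoon, Shift 7→Novak, Shift 8→Novak+Bakr, Shift 9→Yoon.
Total: 18 + 19 + 18 + 22 + 19 + 23 + 20 + 20 + 22 + 23 = £204.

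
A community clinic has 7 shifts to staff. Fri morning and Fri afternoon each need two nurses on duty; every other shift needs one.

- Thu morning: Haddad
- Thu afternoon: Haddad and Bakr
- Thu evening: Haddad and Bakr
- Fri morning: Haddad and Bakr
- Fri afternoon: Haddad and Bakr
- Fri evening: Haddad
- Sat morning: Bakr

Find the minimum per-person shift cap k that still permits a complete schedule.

With 2 nurses and 9 worker-slots to fill, someone must work at least ⌈9/2⌉ = 5 shifts, so k ≥ 5.
k = 5 works: Thu morning→Haddad, Thu afternoon→Haddad, Thu evening→Bakr, Fri morning→Haddad+Bakr, Fri afternoon→Haddad+Bakr, Fri evening→Haddad, Sat morning→Bakr.
Loads: Haddad 5, Bakr 4 — all ≤ 5.

5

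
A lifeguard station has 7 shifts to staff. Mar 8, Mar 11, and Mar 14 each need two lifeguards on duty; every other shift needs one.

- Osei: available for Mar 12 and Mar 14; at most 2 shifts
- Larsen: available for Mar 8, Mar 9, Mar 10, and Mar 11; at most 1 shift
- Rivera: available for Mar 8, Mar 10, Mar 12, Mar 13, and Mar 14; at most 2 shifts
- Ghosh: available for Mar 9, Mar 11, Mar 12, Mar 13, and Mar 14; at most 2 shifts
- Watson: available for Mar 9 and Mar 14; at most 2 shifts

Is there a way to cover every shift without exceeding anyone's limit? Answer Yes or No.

Shifts {Mar 8, Mar 11} need 4 worker-slots in total, but the lifeguards available for any of those shifts (Larsen, Rivera, and Ghosh) can supply at most 3 among them. So no valid schedule exists.

No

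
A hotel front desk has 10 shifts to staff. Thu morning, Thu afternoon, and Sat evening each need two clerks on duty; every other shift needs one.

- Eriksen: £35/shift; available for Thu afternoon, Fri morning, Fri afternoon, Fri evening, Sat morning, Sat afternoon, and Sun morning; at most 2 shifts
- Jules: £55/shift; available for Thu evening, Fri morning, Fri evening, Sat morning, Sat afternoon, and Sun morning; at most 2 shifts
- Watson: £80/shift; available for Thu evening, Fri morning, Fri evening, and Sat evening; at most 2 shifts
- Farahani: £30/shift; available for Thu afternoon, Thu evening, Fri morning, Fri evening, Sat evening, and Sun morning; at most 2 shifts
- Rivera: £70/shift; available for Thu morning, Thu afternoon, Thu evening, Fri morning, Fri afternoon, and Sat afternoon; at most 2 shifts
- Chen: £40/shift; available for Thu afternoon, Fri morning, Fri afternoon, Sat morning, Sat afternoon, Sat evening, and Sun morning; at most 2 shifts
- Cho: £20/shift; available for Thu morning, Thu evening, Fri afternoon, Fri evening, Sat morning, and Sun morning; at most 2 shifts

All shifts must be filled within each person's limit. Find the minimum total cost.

£580

Thu morning can only be covered by Rivera and Cho, so that assignment is forced.
Picking the cheapest available clerk for each shift independently would cost £390, but that ignores the shift limits.
An optimal schedule: Thu morning→Cho+Rivera, Thu afternoon→Chen+Rivera, Thu evening→Farahani, Fri morning→Watson, Fri afternoon→Cho, Fri evening→Jules, Sat morning→Eriksen, Sat afternoon→Eriksen, Sat evening→Farahani+Chen, Sun morning→Jules.
Total: 20 + 70 + 40 + 70 + 30 + 80 + 20 + 55 + 35 + 35 + 30 + 40 + 55 = £580.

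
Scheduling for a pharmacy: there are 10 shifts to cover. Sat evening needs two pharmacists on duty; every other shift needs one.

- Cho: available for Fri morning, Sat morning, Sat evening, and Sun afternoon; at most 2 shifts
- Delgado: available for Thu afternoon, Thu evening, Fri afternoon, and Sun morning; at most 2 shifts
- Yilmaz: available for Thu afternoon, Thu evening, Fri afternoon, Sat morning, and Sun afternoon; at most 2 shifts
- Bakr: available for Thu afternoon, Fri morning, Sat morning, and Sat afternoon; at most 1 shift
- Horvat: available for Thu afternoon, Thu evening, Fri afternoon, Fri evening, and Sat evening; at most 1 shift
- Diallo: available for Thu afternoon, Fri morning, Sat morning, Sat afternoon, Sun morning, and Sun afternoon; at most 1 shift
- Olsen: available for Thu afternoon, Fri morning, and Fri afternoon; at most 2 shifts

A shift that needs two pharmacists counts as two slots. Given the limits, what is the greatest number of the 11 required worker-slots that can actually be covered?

10

Total capacity across all pharmacists is 2+2+2+1+1+1+2 = 11, and 11 slots are needed, so at most 11 can be filled.
Shifts {Fri evening, Sat evening} need 3 slots but only Cho and Horvat are available for them, supplying at most 2 — so at least 1 slot must go unfilled.
An assignment achieving 10: Thu afternoon→Olsen, Thu evening→Delgado, Fri morning→Diallo, Fri afternoon→Yilmaz, Fri evening→Horvat, Sat morning→Yilmaz, Sat afternoon→Bakr, Sat evening→Cho, Sun morning→Delgado, Sun afternoon→Cho.
Loads: Cho 2/2, Delgado 2/2, Yilmaz 2/2, Bakr 1/1, Horvat 1/1, Diallo 1/1, Olsen 1/2.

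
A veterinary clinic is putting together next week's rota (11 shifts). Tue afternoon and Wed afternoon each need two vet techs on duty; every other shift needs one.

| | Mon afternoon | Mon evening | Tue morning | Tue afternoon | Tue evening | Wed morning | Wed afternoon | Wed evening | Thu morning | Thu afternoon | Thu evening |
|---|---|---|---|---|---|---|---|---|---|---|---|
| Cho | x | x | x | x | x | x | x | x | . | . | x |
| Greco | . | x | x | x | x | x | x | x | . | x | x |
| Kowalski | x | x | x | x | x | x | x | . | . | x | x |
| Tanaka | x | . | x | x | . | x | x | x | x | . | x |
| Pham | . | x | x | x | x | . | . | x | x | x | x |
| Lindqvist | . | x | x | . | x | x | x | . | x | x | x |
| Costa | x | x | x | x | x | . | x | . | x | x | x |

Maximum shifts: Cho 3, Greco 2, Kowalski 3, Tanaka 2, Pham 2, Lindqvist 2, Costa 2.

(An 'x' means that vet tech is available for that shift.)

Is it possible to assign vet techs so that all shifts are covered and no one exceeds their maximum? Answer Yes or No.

Yes

One valid schedule: Mon afternoon→Cho, Mon evening→Greco, Tue morning→Kowalski, Tue afternoon→Tanaka+Pham, Tue evening→Kowalski, Wed morning→Cho, Wed afternoon→Lindqvist+Costa, Wed evening→Cho, Thu morning→Tanaka, Thu afternoon→Greco, Thu evening→Kowalski.
Loads: Cho 3/3, Greco 2/2, Kowalski 3/3, Tanaka 2/2, Pham 1/2, Lindqvist 1/2, Costa 1/2 — all within limits.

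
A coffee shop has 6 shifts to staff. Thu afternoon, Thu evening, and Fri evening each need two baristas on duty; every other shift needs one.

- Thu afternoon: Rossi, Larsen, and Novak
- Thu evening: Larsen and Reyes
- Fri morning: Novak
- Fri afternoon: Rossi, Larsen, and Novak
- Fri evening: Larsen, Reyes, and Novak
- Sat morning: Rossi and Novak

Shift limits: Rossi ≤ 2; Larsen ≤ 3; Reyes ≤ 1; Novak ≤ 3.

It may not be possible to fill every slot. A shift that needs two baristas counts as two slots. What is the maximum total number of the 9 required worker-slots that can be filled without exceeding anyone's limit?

Total capacity across all baristas is 2+3+1+3 = 9, and 9 slots are needed, so at most 9 can be filled.
An assignment achieving 9: Thu afternoon→Rossi+Larsen, Thu evening→Larsen+Reyes, Fri morning→Novak, Fri afternoon→Novak, Fri evening→Larsen+Novak, Sat morning→Rossi.
Loads: Rossi 2/2, Larsen 3/3, Reyes 1/1, Novak 3/3.

9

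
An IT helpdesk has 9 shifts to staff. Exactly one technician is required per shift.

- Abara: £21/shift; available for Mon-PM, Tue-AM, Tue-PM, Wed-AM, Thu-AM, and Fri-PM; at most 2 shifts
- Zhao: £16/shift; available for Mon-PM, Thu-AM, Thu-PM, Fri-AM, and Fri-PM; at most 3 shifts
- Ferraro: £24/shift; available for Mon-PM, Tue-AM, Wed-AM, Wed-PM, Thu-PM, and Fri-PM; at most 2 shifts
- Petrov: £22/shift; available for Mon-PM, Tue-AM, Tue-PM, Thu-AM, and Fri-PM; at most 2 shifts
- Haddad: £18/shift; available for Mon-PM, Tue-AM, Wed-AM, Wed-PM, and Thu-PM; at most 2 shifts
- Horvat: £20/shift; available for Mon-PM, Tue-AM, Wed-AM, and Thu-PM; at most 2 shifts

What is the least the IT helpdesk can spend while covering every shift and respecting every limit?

£166

Fri-AM can only be covered by Zhao, so that assignment is forced.
Picking the cheapest available technician for each shift independently would cost £155, but that ignores the shift limits.
An optimal schedule: Mon-PM→Horvat, Tue-AM→Horvat, Tue-PM→Abara, Wed-AM→Haddad, Wed-PM→Haddad, Thu-AM→Zhao, Thu-PM→Zhao, Fri-AM→Zhao, Fri-PM→Abara.
Total: 20 + 20 + 21 + 18 + 18 + 16 + 16 + 16 + 21 = £166.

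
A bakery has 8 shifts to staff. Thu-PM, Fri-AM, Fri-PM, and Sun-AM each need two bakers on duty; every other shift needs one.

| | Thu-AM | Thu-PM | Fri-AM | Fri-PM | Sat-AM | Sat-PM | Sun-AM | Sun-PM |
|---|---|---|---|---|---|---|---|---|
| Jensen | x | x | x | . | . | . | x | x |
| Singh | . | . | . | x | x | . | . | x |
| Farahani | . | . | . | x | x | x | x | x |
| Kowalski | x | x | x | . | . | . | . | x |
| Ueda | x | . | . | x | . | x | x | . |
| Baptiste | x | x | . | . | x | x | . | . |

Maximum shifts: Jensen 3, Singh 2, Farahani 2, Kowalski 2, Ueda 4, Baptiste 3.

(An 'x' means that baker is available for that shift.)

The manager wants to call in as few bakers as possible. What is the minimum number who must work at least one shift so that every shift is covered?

5

12 slots to fill and no one can take more than 4, so at least ⌈12/4⌉ = 3 bakers are needed.
No set of 4 bakers can cover every shift (each such set leaves at least one shift with no one available or exceeds a cap).
Jensen, Singh, Farahani, Kowalski, and Ueda alone can cover everything: Thu-AM→Ueda, Thu-PM→Jensen+Kowalski, Fri-AM→Jensen+Kowalski, Fri-PM→Singh+Ueda, Sat-AM→Singh, Sat-PM→Farahani, Sun-AM→Jensen+Ueda, Sun-PM→Farahani.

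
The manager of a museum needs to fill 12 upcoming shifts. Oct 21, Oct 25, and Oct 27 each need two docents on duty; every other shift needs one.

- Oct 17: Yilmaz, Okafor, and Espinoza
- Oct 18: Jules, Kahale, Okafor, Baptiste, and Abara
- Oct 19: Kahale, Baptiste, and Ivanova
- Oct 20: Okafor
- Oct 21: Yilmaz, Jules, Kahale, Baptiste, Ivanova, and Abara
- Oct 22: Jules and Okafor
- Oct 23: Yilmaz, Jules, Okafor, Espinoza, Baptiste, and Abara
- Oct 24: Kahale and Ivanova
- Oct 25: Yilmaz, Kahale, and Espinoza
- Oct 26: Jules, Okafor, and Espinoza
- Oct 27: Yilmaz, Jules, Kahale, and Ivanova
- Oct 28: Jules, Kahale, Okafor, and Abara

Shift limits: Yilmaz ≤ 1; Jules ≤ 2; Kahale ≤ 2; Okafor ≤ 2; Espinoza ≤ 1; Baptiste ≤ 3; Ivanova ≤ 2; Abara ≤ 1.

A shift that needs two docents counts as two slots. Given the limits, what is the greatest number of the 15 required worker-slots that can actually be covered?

14

Total capacity across all docents is 1+2+2+2+1+3+2+1 = 14, and 15 slots are needed, so at most 14 can be filled.
An assignment achieving 14: Oct 17→Yilmaz, Oct 18→Baptiste, Oct 19→Kahale, Oct 20→Okafor, Oct 21→Baptiste+Ivanova, Oct 22→Jules, Oct 23→Baptiste, Oct 24→Kahale, Oct 25→Espinoza, Oct 26→Okafor, Oct 27→Jules+Ivanova, Oct 28→Abara.
Loads: Yilmaz 1/1, Jules 2/2, Kahale 2/2, Okafor 2/2, Espinoza 1/1, Baptiste 3/3, Ivanova 2/2, Abara 1/1.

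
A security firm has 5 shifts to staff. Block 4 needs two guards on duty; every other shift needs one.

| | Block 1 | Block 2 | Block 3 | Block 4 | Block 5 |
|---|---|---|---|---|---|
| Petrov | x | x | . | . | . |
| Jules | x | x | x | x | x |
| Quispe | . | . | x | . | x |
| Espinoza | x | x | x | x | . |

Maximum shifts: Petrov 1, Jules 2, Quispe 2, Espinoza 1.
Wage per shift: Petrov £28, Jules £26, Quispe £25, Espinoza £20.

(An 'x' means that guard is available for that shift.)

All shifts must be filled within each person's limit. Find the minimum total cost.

£150

Block 4 can only be covered by Jules and Espinoza, so that assignment is forced.
Picking the cheapest available guard for each shift independently would cost £131, but that ignores the shift limits.
An optimal schedule: Block 1→Petrov, Block 2→Jules, Block 3→Quispe, Block 4→Jules+Espinoza, Block 5→Quispe.
Total: 28 + 26 + 25 + 26 + 20 + 25 = £150.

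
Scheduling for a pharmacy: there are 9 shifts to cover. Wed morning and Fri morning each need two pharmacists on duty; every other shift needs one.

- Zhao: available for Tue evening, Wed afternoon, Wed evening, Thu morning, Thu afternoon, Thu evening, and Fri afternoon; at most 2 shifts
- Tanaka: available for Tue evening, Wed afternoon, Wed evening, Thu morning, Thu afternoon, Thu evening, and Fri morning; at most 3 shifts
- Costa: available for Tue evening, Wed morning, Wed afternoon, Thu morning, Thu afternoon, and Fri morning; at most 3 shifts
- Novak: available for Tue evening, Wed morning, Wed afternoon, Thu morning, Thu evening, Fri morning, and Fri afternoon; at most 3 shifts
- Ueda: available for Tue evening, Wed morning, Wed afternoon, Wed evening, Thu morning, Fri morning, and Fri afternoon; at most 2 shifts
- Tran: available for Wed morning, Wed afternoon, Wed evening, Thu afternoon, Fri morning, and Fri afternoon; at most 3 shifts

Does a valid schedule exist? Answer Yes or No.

One valid schedule: Tue evening→Tanaka, Wed morning→Costa+Novak, Wed afternoon→Costa, Wed evening→Zhao, Thu morning→Tanaka, Thu afternoon→Tanaka, Thu evening→Zhao, Fri morning→Costa+Novak, Fri afternoon→Novak.
Loads: Zhao 2/2, Tanaka 3/3, Costa 3/3, Novak 3/3, Ueda 0/2, Tran 0/3 — all within limits.

Yes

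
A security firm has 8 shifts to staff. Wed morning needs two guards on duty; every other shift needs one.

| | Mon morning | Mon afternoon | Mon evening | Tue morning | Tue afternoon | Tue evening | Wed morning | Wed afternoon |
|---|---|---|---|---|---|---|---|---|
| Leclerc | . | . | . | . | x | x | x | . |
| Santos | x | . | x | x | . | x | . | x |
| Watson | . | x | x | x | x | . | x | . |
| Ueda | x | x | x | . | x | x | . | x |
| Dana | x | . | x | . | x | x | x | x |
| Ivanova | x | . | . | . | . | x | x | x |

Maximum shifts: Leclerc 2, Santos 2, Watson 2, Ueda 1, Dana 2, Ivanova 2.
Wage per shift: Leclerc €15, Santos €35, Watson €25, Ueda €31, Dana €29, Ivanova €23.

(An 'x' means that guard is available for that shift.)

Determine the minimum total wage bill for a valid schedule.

€215

Picking the cheapest available guard for each shift independently would cost €189, but that ignores the shift limits.
An optimal schedule: Mon morning→Ivanova, Mon afternoon→Watson, Mon evening→Dana, Tue morning→Watson, Tue afternoon→Leclerc, Tue evening→Ueda, Wed morning→Leclerc+Dana, Wed afternoon→Ivanova.
Total: 23 + 25 + 29 + 25 + 15 + 31 + 15 + 29 + 23 = €215.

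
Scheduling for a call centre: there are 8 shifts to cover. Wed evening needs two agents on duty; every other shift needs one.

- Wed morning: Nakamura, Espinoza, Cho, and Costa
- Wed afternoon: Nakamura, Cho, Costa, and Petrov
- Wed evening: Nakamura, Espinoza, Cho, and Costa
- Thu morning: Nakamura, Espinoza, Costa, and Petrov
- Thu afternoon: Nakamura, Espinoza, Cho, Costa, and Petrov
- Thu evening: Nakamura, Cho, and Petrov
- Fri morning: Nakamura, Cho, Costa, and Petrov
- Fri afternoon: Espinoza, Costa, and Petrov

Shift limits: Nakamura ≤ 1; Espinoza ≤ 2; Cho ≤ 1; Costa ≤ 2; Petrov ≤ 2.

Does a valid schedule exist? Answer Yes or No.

Total capacity is 1+2+1+2+2 = 8 but 9 worker-slots are needed — infeasible.

No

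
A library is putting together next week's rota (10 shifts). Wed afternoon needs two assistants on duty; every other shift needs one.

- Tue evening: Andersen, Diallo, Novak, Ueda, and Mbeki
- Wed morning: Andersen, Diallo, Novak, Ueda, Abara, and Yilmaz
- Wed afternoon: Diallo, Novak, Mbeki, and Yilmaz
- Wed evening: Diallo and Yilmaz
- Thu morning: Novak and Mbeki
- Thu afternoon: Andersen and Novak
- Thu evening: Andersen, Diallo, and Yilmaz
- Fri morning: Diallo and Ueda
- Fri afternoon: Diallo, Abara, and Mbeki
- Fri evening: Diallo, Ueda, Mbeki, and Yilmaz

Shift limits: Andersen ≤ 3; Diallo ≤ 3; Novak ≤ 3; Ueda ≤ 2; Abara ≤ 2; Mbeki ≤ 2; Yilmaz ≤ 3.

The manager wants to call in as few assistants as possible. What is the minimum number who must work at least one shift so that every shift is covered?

4

11 slots to fill and no one can take more than 3, so at least ⌈11/3⌉ = 4 assistants are needed.
Andersen, Diallo, Novak, and Ueda alone can cover everything: Tue evening→Andersen, Wed morning→Novak, Wed afternoon→Diallo+Novak, Wed evening→Diallo, Thu morning→Novak, Thu afternoon→Andersen, Thu evening→Andersen, Fri morning→Ueda, Fri afternoon→Diallo, Fri evening→Ueda.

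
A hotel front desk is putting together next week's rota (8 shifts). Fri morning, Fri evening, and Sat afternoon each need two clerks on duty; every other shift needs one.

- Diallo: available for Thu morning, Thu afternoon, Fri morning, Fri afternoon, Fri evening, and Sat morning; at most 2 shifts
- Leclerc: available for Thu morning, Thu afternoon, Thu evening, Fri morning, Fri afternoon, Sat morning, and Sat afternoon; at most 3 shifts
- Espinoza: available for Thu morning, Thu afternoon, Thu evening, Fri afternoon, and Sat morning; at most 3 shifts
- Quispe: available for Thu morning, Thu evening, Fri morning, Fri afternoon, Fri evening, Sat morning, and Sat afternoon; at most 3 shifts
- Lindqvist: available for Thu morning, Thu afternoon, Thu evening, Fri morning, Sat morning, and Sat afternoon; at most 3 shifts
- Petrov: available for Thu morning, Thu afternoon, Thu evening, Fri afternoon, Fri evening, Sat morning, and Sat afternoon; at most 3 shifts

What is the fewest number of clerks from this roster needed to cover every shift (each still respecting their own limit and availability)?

11 slots to fill and no one can take more than 3, so at least ⌈11/3⌉ = 4 clerks are needed.
Diallo, Leclerc, Espinoza, and Quispe alone can cover everything: Thu morning→Espinoza, Thu afternoon→Diallo, Thu evening→Leclerc, Fri morning→Leclerc+Quispe, Fri afternoon→Espinoza, Fri evening→Diallo+Quispe, Sat morning→Espinoza, Sat afternoon→Leclerc+Quispe.

4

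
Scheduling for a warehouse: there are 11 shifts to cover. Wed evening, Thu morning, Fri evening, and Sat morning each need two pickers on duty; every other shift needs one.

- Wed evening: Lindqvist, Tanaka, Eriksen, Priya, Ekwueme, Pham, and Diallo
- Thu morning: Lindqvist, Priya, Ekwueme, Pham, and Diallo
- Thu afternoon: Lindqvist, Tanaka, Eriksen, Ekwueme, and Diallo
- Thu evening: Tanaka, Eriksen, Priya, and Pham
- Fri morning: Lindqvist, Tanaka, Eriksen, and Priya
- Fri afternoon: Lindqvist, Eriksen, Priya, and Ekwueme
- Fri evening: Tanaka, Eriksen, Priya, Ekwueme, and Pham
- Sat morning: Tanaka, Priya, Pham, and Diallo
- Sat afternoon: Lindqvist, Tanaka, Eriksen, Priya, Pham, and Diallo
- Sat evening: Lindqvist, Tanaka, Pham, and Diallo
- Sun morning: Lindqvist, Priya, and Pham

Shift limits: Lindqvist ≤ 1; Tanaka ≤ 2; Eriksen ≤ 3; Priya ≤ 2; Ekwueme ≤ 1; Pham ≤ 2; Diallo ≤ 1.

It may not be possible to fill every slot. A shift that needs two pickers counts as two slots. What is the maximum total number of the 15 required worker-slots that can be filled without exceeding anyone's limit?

12

Total capacity across all pickers is 1+2+3+2+1+2+1 = 12, and 15 slots are needed, so at most 12 can be filled.
An assignment achieving 12: Thu morning→Priya+Ekwueme, Thu afternoon→Eriksen, Thu evening→Tanaka, Fri morning→Tanaka, Fri afternoon→Eriksen, Fri evening→Eriksen, Sat morning→Priya+Pham, Sat afternoon→Diallo, Sat evening→Pham, Sun morning→Lindqvist.
Loads: Lindqvist 1/1, Tanaka 2/2, Eriksen 3/3, Priya 2/2, Ekwueme 1/1, Pham 2/2, Diallo 1/1.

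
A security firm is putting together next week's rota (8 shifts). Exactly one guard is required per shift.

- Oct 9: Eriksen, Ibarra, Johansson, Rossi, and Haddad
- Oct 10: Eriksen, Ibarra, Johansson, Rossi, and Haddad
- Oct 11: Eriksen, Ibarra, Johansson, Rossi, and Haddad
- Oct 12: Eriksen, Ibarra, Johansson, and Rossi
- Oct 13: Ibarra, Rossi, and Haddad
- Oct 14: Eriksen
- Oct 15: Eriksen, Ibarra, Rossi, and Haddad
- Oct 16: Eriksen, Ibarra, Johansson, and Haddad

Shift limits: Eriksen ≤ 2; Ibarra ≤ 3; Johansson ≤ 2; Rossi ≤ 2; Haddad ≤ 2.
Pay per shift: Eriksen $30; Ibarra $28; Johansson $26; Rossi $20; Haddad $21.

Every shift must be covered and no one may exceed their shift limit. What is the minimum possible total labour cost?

$192

Oct 14 can only be covered by Eriksen, so that assignment is forced.
Picking the cheapest available guard for each shift independently would cost $171, but that ignores the shift limits.
An optimal schedule: Oct 9→Johansson, Oct 10→Johansson, Oct 11→Ibarra, Oct 12→Rossi, Oct 13→Rossi, Oct 14→Eriksen, Oct 15→Haddad, Oct 16→Haddad.
Total: 26 + 26 + 28 + 20 + 20 + 30 + 21 + 21 = $192.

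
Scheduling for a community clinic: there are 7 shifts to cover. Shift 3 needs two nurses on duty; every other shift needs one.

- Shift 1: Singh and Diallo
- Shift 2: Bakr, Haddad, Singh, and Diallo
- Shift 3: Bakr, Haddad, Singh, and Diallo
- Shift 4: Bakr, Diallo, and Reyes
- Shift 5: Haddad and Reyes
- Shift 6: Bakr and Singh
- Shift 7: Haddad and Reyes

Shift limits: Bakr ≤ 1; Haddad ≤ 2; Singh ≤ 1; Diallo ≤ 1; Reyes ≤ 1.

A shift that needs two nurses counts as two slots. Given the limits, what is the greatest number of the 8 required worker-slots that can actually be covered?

Total capacity across all nurses is 1+2+1+1+1 = 6, and 8 slots are needed, so at most 6 can be filled.
An assignment achieving 6: Shift 1→Singh, Shift 2→Diallo, Shift 4→Reyes, Shift 5→Haddad, Shift 6→Bakr, Shift 7→Haddad.
Loads: Bakr 1/1, Haddad 2/2, Singh 1/1, Diallo 1/1, Reyes 1/1.

6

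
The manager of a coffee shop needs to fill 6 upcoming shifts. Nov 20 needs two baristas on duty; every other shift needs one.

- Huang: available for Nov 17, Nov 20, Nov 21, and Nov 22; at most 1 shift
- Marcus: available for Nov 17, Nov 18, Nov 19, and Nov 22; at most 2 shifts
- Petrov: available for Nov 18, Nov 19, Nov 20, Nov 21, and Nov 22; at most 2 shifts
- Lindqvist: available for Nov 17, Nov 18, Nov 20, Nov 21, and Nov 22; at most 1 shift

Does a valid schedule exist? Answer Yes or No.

Total capacity is 1+2+2+1 = 6 but 7 worker-slots are needed — infeasible.

No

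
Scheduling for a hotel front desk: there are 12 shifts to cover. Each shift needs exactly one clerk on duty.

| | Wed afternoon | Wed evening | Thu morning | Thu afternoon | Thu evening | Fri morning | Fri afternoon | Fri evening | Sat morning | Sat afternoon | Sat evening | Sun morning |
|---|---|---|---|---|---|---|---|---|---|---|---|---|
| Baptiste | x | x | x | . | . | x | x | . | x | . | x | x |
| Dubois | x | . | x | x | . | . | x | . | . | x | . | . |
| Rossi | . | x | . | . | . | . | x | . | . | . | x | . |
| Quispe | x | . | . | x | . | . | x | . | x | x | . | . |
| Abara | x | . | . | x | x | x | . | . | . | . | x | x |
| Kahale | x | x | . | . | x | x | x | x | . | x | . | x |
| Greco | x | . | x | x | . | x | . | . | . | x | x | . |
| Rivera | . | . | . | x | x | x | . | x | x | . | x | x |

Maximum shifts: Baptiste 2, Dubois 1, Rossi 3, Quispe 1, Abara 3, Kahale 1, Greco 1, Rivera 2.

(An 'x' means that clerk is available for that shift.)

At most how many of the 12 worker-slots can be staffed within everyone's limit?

12

Total capacity across all clerks is 2+1+3+1+3+1+1+2 = 14, and 12 slots are needed, so at most 12 can be filled.
An assignment achieving 12: Wed afternoon→Greco, Wed evening→Baptiste, Thu morning→Baptiste, Thu afternoon→Abara, Thu evening→Abara, Fri morning→Rivera, Fri afternoon→Rossi, Fri evening→Kahale, Sat morning→Quispe, Sat afternoon→Dubois, Sat evening→Rossi, Sun morning→Abara.
Loads: Baptiste 2/2, Dubois 1/1, Rossi 2/3, Quispe 1/1, Abara 3/3, Kahale 1/1, Greco 1/1, Rivera 1/2.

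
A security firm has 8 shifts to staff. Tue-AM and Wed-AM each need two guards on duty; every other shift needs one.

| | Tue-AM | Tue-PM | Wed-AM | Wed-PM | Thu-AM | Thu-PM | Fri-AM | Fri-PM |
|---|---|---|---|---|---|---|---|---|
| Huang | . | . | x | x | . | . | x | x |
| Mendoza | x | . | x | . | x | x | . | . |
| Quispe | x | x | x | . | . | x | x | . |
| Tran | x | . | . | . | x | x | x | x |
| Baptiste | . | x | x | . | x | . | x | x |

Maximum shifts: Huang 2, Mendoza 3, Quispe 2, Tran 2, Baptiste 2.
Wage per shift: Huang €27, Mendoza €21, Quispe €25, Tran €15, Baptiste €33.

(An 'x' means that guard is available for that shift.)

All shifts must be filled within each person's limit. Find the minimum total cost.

Wed-PM can only be covered by Huang, so that assignment is forced.
Picking the cheapest available guard for each shift independently would cost €194, but that ignores the shift limits.
An optimal schedule: Tue-AM→Mendoza+Quispe, Tue-PM→Quispe, Wed-AM→Huang+Baptiste, Wed-PM→Huang, Thu-AM→Mendoza, Thu-PM→Mendoza, Fri-AM→Tran, Fri-PM→Tran.
Total: 21 + 25 + 25 + 27 + 33 + 27 + 21 + 21 + 15 + 15 = €230.

€230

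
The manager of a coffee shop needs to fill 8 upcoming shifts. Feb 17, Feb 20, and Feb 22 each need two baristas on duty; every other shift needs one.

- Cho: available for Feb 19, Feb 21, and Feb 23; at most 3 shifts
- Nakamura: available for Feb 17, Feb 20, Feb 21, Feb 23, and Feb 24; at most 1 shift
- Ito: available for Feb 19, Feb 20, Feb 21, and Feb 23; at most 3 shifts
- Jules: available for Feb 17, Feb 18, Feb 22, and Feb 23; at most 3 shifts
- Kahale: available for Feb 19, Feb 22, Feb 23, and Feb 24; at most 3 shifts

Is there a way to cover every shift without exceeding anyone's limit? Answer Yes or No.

No

Total capacity is 13 and 11 slots are needed, so capacity alone doesn't rule it out.
Shifts {Feb 17, Feb 20} need 4 worker-slots in total, but the baristas available for any of those shifts (Nakamura, Ito, and Jules) can supply at most 3 among them. So no valid schedule exists.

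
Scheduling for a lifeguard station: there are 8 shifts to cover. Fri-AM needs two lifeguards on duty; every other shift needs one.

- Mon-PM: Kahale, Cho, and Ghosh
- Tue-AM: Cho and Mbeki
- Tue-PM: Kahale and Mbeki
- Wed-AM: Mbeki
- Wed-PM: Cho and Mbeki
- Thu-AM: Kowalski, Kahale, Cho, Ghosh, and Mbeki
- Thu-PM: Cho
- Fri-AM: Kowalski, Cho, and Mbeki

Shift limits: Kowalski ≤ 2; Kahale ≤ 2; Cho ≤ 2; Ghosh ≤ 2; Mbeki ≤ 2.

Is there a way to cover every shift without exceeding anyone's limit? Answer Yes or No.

Total capacity is 10 and 9 slots are needed, so capacity alone doesn't rule it out.
Shifts {Tue-AM, Wed-AM, Wed-PM, Thu-PM, Fri-AM} need 6 worker-slots in total, but the lifeguards available for any of those shifts (Kowalski, Cho, and Mbeki) can supply at most 5 among them. So no valid schedule exists.

No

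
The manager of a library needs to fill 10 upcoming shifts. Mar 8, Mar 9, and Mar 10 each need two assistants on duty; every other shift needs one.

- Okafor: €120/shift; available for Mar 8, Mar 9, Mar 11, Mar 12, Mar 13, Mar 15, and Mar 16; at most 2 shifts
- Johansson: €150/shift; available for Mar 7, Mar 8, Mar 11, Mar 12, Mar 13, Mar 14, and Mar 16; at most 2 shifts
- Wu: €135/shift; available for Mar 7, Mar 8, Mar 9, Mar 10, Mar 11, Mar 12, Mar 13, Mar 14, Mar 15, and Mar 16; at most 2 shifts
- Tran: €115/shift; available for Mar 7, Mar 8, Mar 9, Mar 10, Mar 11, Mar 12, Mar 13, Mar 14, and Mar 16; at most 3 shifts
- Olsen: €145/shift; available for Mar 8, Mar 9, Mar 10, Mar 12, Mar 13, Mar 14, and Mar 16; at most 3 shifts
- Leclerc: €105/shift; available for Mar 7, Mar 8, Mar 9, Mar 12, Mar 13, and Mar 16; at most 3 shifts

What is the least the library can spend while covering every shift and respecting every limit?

€1605

Picking the cheapest available assistant for each shift independently would cost €1460, but that ignores the shift limits.
An optimal schedule: Mar 7→Leclerc, Mar 8→Wu+Olsen, Mar 9→Okafor+Olsen, Mar 10→Tran+Wu, Mar 11→Tran, Mar 12→Leclerc, Mar 13→Leclerc, Mar 14→Tran, Mar 15→Okafor, Mar 16→Olsen.
Total: 105 + 135 + 145 + 120 + 145 + 115 + 135 + 115 + 105 + 105 + 115 + 120 + 145 = €1605.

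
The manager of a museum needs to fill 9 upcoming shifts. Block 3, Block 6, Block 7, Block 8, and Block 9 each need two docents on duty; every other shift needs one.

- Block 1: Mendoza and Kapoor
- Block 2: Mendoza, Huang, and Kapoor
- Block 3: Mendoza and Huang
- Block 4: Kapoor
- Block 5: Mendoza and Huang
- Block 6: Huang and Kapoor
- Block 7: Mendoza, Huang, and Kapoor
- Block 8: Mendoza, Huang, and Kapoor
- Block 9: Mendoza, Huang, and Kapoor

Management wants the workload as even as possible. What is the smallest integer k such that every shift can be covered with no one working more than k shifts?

5

With 3 docents and 14 worker-slots to fill, someone must work at least ⌈14/3⌉ = 5 shifts, so k ≥ 5.
k = 5 works: Block 1→Mendoza, Block 2→Mendoza, Block 3→Mendoza+Huang, Block 4→Kapoor, Block 5→Mendoza, Block 6→Huang+Kapoor, Block 7→Mendoza+Huang, Block 8→Huang+Kapoor, Block 9→Huang+Kapoor.
Loads: Mendoza 5, Huang 5, Kapoor 4 — all ≤ 5.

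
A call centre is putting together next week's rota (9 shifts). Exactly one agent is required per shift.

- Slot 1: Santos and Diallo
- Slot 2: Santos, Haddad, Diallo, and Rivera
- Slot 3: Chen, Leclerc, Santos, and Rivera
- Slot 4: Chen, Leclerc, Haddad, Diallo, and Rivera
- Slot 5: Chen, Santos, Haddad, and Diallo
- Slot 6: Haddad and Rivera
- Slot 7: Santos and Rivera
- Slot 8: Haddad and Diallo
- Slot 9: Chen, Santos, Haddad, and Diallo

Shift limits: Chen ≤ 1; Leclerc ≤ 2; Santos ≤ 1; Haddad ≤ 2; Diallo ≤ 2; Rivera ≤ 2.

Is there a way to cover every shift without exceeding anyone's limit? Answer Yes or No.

One valid schedule: Slot 1→Santos, Slot 2→Diallo, Slot 3→Leclerc, Slot 4→Leclerc, Slot 5→Chen, Slot 6→Haddad, Slot 7→Rivera, Slot 8→Haddad, Slot 9→Diallo.
Loads: Chen 1/1, Leclerc 2/2, Santos 1/1, Haddad 2/2, Diallo 2/2, Rivera 1/2 — all within limits.

Yes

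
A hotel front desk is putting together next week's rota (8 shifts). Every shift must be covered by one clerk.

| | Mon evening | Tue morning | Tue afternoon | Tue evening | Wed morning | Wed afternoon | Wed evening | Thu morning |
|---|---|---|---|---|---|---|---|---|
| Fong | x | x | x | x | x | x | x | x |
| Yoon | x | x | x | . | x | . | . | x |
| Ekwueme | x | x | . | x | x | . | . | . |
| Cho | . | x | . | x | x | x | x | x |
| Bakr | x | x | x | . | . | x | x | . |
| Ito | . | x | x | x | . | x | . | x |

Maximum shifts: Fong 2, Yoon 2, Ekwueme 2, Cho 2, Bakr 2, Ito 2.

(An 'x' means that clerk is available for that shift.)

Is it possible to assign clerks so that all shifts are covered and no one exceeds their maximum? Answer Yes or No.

One valid schedule: Mon evening→Fong, Tue morning→Ekwueme, Tue afternoon→Yoon, Tue evening→Ekwueme, Wed morning→Yoon, Wed afternoon→Cho, Wed evening→Fong, Thu morning→Cho.
Loads: Fong 2/2, Yoon 2/2, Ekwueme 2/2, Cho 2/2, Bakr 0/2, Ito 0/2 — all within limits.

Yes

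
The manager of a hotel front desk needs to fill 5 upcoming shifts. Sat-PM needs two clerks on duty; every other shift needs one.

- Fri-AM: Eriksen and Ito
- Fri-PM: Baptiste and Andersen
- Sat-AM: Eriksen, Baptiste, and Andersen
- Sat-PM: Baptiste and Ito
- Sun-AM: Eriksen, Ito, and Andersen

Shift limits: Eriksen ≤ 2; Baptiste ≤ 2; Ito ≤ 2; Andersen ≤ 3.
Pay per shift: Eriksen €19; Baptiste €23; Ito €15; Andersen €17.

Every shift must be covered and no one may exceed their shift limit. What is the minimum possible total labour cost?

€104

Sat-PM can only be covered by Baptiste and Ito, so that assignment is forced.
Picking the cheapest available clerk for each shift independently would cost €102, but that ignores the shift limits.
An optimal schedule: Fri-AM→Ito, Fri-PM→Andersen, Sat-AM→Andersen, Sat-PM→Ito+Baptiste, Sun-AM→Andersen.
Total: 15 + 17 + 17 + 15 + 23 + 17 = €104.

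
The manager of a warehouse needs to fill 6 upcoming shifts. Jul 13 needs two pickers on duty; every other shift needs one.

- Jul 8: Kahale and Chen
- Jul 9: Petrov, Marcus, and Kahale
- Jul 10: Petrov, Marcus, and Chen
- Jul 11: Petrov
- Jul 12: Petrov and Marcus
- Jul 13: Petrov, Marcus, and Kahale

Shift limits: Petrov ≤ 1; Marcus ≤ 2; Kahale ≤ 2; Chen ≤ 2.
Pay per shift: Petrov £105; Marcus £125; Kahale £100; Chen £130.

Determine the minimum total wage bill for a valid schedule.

Jul 11 can only be covered by Petrov, so that assignment is forced.
Picking the cheapest available picker for each shift independently would cost £720, but that ignores the shift limits.
An optimal schedule: Jul 8→Chen, Jul 9→Kahale, Jul 10→Chen, Jul 11→Petrov, Jul 12→Marcus, Jul 13→Marcus+Kahale.
Total: 130 + 100 + 130 + 105 + 125 + 125 + 100 = £815.

£815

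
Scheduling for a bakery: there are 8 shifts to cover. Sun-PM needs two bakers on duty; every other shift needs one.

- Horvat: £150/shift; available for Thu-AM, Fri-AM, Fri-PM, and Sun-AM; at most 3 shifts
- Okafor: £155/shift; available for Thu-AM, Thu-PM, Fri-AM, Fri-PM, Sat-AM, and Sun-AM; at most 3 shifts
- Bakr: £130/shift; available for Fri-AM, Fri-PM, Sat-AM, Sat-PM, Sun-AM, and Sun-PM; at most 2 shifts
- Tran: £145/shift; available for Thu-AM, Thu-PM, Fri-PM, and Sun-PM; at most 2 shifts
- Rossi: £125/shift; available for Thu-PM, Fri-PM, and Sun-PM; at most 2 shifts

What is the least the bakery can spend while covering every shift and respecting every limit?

Sat-PM can only be covered by Bakr, so that assignment is forced.
Picking the cheapest available baker for each shift independently would cost £1170, but that ignores the shift limits.
An optimal schedule: Thu-AM→Tran, Thu-PM→Rossi, Fri-AM→Horvat, Fri-PM→Horvat, Sat-AM→Bakr, Sat-PM→Bakr, Sun-AM→Horvat, Sun-PM→Rossi+Tran.
Total: 145 + 125 + 150 + 150 + 130 + 130 + 150 + 125 + 145 = £1250.

£1250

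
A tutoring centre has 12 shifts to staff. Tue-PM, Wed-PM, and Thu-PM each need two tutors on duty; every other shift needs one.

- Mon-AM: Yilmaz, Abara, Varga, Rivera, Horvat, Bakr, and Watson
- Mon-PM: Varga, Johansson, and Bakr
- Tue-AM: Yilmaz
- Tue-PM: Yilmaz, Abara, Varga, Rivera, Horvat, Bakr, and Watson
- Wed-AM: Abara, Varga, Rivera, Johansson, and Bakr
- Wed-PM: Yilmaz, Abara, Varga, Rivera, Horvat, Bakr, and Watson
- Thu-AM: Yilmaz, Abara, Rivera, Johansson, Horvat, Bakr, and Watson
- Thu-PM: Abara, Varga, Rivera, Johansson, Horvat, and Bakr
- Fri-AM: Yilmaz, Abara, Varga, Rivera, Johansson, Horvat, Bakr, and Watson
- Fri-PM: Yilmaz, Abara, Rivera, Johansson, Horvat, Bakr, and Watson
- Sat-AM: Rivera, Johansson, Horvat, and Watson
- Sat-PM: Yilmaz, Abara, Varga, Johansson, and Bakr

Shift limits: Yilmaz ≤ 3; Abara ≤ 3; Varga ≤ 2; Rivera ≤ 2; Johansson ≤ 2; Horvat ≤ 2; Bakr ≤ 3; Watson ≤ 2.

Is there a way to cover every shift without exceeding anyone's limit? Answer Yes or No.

Tue-AM can only be covered by Yilmaz, so that assignment is forced.
One valid schedule: Mon-AM→Yilmaz, Mon-PM→Varga, Tue-AM→Yilmaz, Tue-PM→Horvat+Bakr, Wed-AM→Abara, Wed-PM→Horvat+Bakr, Thu-AM→Abara, Thu-PM→Rivera+Johansson, Fri-AM→Varga, Fri-PM→Abara, Sat-AM→Rivera, Sat-PM→Yilmaz.
Loads: Yilmaz 3/3, Abara 3/3, Varga 2/2, Rivera 2/2, Johansson 1/2, Horvat 2/2, Bakr 2/3, Watson 0/2 — all within limits.

Yes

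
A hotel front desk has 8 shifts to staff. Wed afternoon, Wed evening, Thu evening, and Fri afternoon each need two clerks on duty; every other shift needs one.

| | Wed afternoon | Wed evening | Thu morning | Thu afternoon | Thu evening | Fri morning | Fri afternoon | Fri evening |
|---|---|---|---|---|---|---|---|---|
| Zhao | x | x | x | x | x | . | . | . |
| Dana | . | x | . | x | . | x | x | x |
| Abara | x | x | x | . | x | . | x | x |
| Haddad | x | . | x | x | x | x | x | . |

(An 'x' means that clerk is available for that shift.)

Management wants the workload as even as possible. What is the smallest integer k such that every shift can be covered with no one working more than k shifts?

With 4 clerks and 12 worker-slots to fill, someone must work at least ⌈12/4⌉ = 3 shifts, so k ≥ 3.
k = 3 works: Wed afternoon→Zhao+Abara, Wed evening→Zhao+Dana, Thu morning→Zhao, Thu afternoon→Haddad, Thu evening→Abara+Haddad, Fri morning→Dana, Fri afternoon→Abara+Haddad, Fri evening→Dana.
Loads: Zhao 3, Dana 3, Abara 3, Haddad 3 — all ≤ 3.

3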